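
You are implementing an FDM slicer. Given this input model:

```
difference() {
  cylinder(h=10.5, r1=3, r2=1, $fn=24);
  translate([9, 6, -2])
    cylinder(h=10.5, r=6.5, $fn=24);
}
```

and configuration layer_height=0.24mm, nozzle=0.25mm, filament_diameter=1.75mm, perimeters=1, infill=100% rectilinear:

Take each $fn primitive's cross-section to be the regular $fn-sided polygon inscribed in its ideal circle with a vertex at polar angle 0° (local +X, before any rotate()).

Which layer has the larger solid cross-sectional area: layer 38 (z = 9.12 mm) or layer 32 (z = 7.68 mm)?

Layer 38 (z = 9.12): the cone (r1=3→r2=1) has section circumradius 1.263 here — a regular 24-gon (area = (24/2)·1.263²·sin(360°/24) = 4.95 mm²); the cylinder at (9, 6) does not reach this height (z outside [-2, 8.5]); Taking the first minus the rest: none of the subtracted shapes is present at this height, so the cone is unchanged — area = 4.95 mm². So its area = 4.95 mm². Layer 32 (z = 7.68): the cone (r1=3→r2=1) has section circumradius 1.537 here — a regular 24-gon (area = (24/2)·1.537²·sin(360°/24) = 7.34 mm²); the cylinder at (9, 6): section is a regular 24-gon, circumradius r=6.5 (area = (24/2)·6.500²·sin(360°/24) = 131.22 mm²); After the difference (first − rest): starting from the cone (7.34 mm²), the r=6.5 cylinder at (9, 6) misses the remaining region (no effect) — area = 7.34 mm². So its area = 7.34 mm². Layer 32 is larger (7.34 vs 4.95 mm²).

layer 32 (z = 7.68 mm)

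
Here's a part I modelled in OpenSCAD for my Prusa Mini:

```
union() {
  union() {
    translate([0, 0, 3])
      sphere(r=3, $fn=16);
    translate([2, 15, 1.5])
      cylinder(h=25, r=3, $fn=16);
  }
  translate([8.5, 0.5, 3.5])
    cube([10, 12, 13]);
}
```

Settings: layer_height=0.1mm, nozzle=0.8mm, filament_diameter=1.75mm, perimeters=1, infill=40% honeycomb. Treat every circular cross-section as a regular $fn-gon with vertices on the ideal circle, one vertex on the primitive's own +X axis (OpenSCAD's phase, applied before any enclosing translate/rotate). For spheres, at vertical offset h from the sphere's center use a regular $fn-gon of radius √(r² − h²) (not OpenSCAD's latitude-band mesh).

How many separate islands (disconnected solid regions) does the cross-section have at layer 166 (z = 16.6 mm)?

1

At z = 16.6 mm: the sphere is not intersected at this z (|z−center|=13.600 > r=3); the r=3 cylinder at (2, 15) gives a regular 16-gon of circumradius 3 (constant along its height); Merging all regions: only the r=3 cylinder at (2, 15) is present, so the union is just that shape — 1 connected region; the cube at (8.5, 0.5) is not intersected at this z (z outside [3.5, 16.5]); Combining (union): only that combined region is present, so the union is just that shape — 1 connected region. Overall, the cross-section is a single solid region. Island count = 1.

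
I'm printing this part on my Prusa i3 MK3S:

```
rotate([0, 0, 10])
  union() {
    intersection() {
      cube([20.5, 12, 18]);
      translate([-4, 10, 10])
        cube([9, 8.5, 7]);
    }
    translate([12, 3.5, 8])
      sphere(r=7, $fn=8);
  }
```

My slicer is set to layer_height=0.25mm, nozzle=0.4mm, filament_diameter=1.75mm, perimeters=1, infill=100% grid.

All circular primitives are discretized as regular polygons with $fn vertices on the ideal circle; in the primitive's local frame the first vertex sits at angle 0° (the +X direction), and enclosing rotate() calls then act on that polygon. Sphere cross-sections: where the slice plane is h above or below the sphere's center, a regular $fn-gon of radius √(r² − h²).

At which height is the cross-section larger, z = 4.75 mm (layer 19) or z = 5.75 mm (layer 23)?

Layer 19 (z = 4.75): the cube (footprint 20.5×12) is included at this height (area 246.00 mm²); the cube at (-4, 10) is not intersected at this z (z outside [10, 17]); After intersecting: at least one operand is absent at this height, so nothing remains; the sphere at (12, 3.5): section is a regular 8-gon, circumradius = √(r²−h²) = √(7²−3.25²) = 6.200 (area = (8/2)·6.200²·sin(360°/8) = 108.72 mm²); Combining (union): only the r=7 sphere at (12, 3.5) is present, so the union is just that shape — area = 108.72 mm²; (rotated 10° about Z; rotation is an isometry so areas/perimeters/island counts are preserved). So its area = 108.72 mm². Layer 23 (z = 5.75): the cube (footprint 20.5×12) is included at this height (area 246.00 mm²); the cube at (-4, 10) does not reach this height (z outside [10, 17]); Keeping only the common overlap: at least one operand is absent at this height, so nothing remains; the r=7 sphere at (12, 3.5) slices to a regular 8-gon of circumradius 6.629 (√(r²−h²) with h=2.25 from center) (area = (8/2)·6.629²·sin(360°/8) = 124.27 mm²); Merging all regions: only the r=7 sphere at (12, 3.5) is present, so the union is just that shape — area = 124.27 mm²; (whole slice rotated 10° about Z — lengths, areas and connectivity unchanged). So its area = 124.27 mm². Layer 23 is larger (124.27 vs 108.72 mm²).

layer 23 (z = 5.75 mm)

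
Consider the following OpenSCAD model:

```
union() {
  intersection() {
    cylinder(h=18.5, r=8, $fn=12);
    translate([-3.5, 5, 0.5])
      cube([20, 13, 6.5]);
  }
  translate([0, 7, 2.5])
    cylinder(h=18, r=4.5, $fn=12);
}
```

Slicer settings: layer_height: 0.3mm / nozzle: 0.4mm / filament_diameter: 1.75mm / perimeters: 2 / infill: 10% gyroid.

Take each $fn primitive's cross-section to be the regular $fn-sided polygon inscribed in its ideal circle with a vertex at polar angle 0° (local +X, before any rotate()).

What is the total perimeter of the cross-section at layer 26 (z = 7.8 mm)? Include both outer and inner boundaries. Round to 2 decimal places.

27.95 mm

At z = 7.8 mm: the cylinder: section is a regular 12-gon, circumradius r=8 (perimeter = 2·12·8.000·sin(180°/12) = 49.69 mm); the cube at (-3.5, 5) is absent (z outside [0.5, 7]); Taking the intersection: at least one operand is absent at this height, so nothing remains; the r=4.5 cylinder at (0, 7) gives a regular 12-gon of circumradius 4.5 (constant along its height) (perimeter = 2·12·4.500·sin(180°/12) = 27.95 mm); Combining (union): only the r=4.5 cylinder at (0, 7) is present, so the union is just that shape — boundary = 27.95 mm. Overall, the cross-section is a single solid region. Total boundary length (outer) = 27.95 mm.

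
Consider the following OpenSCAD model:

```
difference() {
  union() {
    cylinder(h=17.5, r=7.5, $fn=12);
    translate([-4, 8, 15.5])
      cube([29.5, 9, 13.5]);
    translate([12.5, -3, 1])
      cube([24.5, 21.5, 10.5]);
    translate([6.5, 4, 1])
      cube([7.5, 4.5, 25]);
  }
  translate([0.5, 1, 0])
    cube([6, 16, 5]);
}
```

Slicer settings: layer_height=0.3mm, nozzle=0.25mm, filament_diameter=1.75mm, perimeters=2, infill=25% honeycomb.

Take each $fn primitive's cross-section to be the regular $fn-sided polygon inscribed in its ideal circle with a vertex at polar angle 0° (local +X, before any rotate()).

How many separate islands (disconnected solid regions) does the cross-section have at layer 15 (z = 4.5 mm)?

At z = 4.5 mm: the r=7.5 cylinder contributes a regular 12-gon of circumradius 7.5; the cube at (-4, 8) is absent (z outside [15.5, 29]); the 24.5×21.5 cube at (12.5, -3) contributes its full rectangle; the cube at (6.5, 4) is present — its section is the full 7.5×4.5 rectangle; Merging all regions: the regions partially overlap (shared area 6.75 mm²), so overlapping operands fuse into one piece — 2 connected regions; the cube at (0.5, 1) is present — its section is the full 6×16 rectangle; After the difference (first − rest): starting from the result so far, the 6×16 cube at (0.5, 1) partially overlaps it — only the 30.60 mm² overlap (of its 96.00 mm²) is removed, clipping the outline — 2 connected regions. Overall, the cross-section has 2 separate islands. Island count = 2.

2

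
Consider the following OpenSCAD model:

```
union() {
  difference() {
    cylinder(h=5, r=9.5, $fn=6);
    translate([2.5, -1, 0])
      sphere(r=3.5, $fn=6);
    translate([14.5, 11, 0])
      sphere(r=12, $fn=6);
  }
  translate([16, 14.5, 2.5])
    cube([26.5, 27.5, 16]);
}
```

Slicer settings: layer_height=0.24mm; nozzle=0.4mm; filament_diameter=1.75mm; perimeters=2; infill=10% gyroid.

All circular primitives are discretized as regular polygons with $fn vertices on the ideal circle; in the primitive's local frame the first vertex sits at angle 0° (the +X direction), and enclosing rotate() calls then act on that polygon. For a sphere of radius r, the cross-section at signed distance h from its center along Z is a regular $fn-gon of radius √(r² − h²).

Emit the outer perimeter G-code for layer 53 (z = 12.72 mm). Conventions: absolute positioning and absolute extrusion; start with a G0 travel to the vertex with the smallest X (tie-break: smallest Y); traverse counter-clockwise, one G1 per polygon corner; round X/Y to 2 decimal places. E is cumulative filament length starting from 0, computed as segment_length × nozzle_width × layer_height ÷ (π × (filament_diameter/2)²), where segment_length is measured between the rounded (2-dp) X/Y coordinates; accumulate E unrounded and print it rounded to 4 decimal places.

At z = 12.72 mm: the cylinder is not intersected at this z (z outside [0, 5]); the sphere at (2.5, -1) is absent (|z−center|=12.720 > r=3.5); the sphere at (14.5, 11) is absent (|z−center|=12.720 > r=12); After the difference (first − rest): the first operand is absent here, so nothing remains; the cube at (16, 14.5) (footprint 26.5×27.5) is included at this height; Taking the union: only the 26.5×27.5 cube at (16, 14.5) is present, so the union is just that shape — 1 connected region. The outline is a single polygon with 4 vertices. Extrusion per mm of travel: 0.4 × 0.24 / (π × 0.875²) = 0.039912. Accumulating E over each segment gives final E = 4.3105.

G0 X16.00 Y14.50 Z12.72
G1 X42.50 Y14.50 E1.0577
G1 X42.50 Y42.00 E2.1553
G1 X16.00 Y42.00 E3.2129
G1 X16.00 Y14.50 E4.3105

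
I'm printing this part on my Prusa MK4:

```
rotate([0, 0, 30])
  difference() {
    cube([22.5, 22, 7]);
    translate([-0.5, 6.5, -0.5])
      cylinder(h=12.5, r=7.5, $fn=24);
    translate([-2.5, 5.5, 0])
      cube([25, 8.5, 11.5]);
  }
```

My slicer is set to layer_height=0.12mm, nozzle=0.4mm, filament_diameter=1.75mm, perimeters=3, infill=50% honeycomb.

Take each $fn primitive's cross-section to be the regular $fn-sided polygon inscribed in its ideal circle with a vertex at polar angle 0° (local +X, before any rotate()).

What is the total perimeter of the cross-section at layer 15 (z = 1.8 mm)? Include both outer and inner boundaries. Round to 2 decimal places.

At z = 1.8 mm: the 22.5×22 cube contributes its full rectangle (perimeter 89.00 mm); the cylinder at (-0.5, 6.5): section is a regular 24-gon, circumradius r=7.5 (perimeter = 2·24·7.500·sin(180°/24) = 46.99 mm); the cube at (-2.5, 5.5) is present — its section is the full 25×8.5 rectangle (perimeter 67.00 mm); After the difference (first − rest): starting from the 22.5×22 cube, the r=7.5 cylinder at (-0.5, 6.5) partially overlaps it — only the 78.01 mm² overlap (of its 174.70 mm²) is removed, clipping the outline; the 25×8.5 cube at (-2.5, 5.5) partially overlaps it — only the 144.37 mm² overlap (of its 212.50 mm²) is removed, clipping the outline — boundary = 108.23 mm; (whole slice rotated 30° about Z — lengths, areas and connectivity unchanged). Overall, the cross-section has 2 separate islands. Total boundary length (outer) = 108.23 mm.

108.23 mm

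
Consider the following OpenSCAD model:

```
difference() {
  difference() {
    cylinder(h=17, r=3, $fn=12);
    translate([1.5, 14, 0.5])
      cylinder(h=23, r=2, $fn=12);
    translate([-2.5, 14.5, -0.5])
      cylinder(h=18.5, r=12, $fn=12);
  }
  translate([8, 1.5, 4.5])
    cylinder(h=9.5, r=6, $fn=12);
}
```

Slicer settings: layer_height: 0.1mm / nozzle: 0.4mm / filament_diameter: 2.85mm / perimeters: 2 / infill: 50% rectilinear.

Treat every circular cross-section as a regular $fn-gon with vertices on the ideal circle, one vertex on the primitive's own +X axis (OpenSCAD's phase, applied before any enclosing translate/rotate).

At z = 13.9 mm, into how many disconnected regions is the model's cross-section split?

At z = 13.9 mm: the cylinder: section is a regular 12-gon, circumradius r=3; the r=2 cylinder at (1.5, 14) gives a regular 12-gon of circumradius 2 (constant along its height); the cylinder at (-2.5, 14.5): section is a regular 12-gon, circumradius r=12; Taking the first minus the rest: starting from the r=3 cylinder, the r=2 cylinder at (1.5, 14) misses the remaining region (no effect); the r=12 cylinder at (-2.5, 14.5) misses the remaining region (no effect) — 1 connected region; the r=6 cylinder at (8, 1.5) contributes a regular 12-gon of circumradius 6; Taking the first minus the rest: starting from that combined region, the r=6 cylinder at (8, 1.5) partially overlaps it — only the 1.37 mm² overlap (of its 108.00 mm²) is removed, clipping the outline — 1 connected region. The result has 1 disconnected region.

1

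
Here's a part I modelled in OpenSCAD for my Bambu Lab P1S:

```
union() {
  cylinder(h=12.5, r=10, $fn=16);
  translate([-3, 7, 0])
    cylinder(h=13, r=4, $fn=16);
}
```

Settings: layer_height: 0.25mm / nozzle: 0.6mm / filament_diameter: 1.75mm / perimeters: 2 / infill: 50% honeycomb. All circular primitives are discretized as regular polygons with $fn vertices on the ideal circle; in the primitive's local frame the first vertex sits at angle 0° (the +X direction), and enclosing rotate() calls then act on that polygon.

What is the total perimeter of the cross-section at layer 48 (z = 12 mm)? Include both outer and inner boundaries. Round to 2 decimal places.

At z = 12 mm: the r=10 cylinder gives a regular 16-gon of circumradius 10 (constant along its height) (perimeter = 2·16·10.000·sin(180°/16) = 62.43 mm); the cylinder at (-3, 7): section is a regular 16-gon, circumradius r=4 (perimeter = 2·16·4.000·sin(180°/16) = 24.97 mm); Taking the union: the regions partially overlap (shared area 39.85 mm²), so the edge portions inside another operand are dropped and the merged outline is re-measured after clipping — boundary = 64.11 mm. Overall, the cross-section is a single solid region. Total boundary length (outer) = 64.11 mm.

64.11 mm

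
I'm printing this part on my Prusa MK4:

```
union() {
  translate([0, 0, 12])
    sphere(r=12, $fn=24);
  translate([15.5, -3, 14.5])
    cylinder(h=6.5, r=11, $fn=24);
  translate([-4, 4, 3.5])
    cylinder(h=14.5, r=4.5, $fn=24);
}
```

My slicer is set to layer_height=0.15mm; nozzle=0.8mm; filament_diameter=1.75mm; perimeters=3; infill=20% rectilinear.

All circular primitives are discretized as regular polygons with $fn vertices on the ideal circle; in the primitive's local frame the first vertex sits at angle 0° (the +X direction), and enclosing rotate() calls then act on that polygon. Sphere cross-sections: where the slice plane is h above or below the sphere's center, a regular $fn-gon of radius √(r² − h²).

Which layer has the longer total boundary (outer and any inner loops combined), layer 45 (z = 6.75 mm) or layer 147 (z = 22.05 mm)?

layer 45 (z = 6.75 mm)

Layer 45 (z = 6.75): the r=12 sphere slices to a regular 24-gon of circumradius 10.791 (√(r²−h²) with h=5.25 from center) (perimeter = 2·24·10.791·sin(180°/24) = 67.61 mm); the cylinder at (15.5, -3) is not intersected at this z (z outside [14.5, 21]); the cylinder at (-4, 4): section is a regular 24-gon, circumradius r=4.5 (perimeter = 2·24·4.500·sin(180°/24) = 28.19 mm); Merging all regions: the r=4.5 cylinder at (-4, 4) lies entirely inside the r=12 sphere, so the union is just the r=12 sphere — boundary = 67.61 mm. So its perimeter = 67.61 mm. Layer 147 (z = 22.05): the r=12 sphere slices to a regular 24-gon of circumradius 6.557 (√(r²−h²) with h=10.05 from center) (perimeter = 2·24·6.557·sin(180°/24) = 41.08 mm); the cylinder at (15.5, -3) does not reach this height (z outside [14.5, 21]); the cylinder at (-4, 4) does not reach this height (z outside [3.5, 18]); Taking the union: only the r=12 sphere is present, so the union is just that shape — boundary = 41.08 mm. So its perimeter = 41.08 mm. Layer 45 is larger (67.61 vs 41.08 mm).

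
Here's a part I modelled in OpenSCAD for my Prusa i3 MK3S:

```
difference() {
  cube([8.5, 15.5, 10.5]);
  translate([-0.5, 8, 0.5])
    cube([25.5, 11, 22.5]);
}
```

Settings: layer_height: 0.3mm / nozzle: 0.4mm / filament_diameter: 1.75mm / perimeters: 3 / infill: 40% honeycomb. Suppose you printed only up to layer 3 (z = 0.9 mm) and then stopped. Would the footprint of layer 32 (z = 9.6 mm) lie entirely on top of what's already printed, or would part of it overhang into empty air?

Compare the two slices. At z = 0.9: the 8.5×15.5 cube contributes its full rectangle (area 131.75 mm²); the cube at (-0.5, 8) is present — its section is the full 25.5×11 rectangle (area 280.50 mm²); Taking the first minus the rest: starting from the 8.5×15.5 cube (131.75 mm²), the 25.5×11 cube at (-0.5, 8) partially overlaps it — only the 63.75 mm² overlap (of its 280.50 mm²) is removed, clipping the outline — area = 68.00 mm². At z = 9.6: the 8.5×15.5 cube contributes its full rectangle (area 131.75 mm²); the cube at (-0.5, 8) is present — its section is the full 25.5×11 rectangle (area 280.50 mm²); After the difference (first − rest): starting from the 8.5×15.5 cube (131.75 mm²), the 25.5×11 cube at (-0.5, 8) partially overlaps it — only the 63.75 mm² overlap (of its 280.50 mm²) is removed, clipping the outline — area = 68.00 mm². Checking containment: the cross-section at z = 9.6 is a subset of the cross-section at z = 0.9.

entirely on top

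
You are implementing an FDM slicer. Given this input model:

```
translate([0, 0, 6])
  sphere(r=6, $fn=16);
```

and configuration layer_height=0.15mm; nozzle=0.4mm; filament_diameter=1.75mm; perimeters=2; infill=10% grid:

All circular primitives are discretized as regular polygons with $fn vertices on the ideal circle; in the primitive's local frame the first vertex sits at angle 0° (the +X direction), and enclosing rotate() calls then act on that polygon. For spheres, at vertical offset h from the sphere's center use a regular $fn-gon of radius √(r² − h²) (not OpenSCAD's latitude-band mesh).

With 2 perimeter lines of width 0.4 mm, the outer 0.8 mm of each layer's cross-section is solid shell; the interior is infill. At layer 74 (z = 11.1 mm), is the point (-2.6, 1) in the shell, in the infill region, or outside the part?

At z = 11.1 mm: the r=6 sphere contributes a regular 16-gon of circumradius √(6²−5.1²) = 3.161. Overall, the cross-section is a single solid region. The nearest boundary edge runs (-2.92, 1.21)→(-3.16, 0.00); distance from the point to it = 0.35 mm. The point is inside the cross-section, 0.35 mm from the nearest boundary — within the 0.8 mm shell band (2 × 0.4).

shell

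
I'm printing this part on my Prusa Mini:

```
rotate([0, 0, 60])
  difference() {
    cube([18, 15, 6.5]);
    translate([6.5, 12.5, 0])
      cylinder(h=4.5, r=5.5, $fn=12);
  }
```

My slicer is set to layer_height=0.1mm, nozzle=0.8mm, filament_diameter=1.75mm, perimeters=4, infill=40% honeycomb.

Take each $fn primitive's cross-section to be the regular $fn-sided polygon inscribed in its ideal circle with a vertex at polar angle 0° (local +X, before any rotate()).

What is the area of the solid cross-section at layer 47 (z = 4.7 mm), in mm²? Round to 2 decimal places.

270.00 mm²

At z = 4.7 mm: the 18×15 cube contributes its full rectangle (area 270.00 mm²); the cylinder at (6.5, 12.5) does not reach this height (z outside [0, 4.5]); After the difference (first − rest): none of the subtracted shapes is present at this height, so the 18×15 cube is unchanged — area = 270.00 mm²; (whole slice rotated 60° about Z — lengths, areas and connectivity unchanged). Overall, the cross-section is a single solid region. Net area = 270.00 mm².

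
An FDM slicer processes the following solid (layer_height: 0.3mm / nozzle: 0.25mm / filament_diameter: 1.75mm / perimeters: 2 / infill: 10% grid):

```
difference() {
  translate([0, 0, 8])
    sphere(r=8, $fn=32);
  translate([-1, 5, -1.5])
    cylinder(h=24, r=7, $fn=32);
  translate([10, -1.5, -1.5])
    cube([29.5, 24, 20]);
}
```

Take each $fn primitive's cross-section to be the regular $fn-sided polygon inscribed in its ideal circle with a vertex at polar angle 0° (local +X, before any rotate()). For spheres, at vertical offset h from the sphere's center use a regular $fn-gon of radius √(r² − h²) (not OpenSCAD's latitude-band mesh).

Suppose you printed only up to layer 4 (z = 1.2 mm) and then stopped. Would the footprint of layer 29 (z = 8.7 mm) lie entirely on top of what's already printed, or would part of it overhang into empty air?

part overhangs

Compare the two slices. At z = 1.2: the r=8 sphere contributes a regular 32-gon of circumradius √(8²−6.8²) = 4.214 (area = (32/2)·4.214²·sin(360°/32) = 55.44 mm²); the r=7 cylinder at (-1, 5) contributes a regular 32-gon of circumradius 7 (area = (32/2)·7.000²·sin(360°/32) = 152.95 mm²); the 29.5×24 cube at (10, -1.5) contributes its full rectangle (area 708.00 mm²); Subtracting the remaining from the first: starting from the r=8 sphere (55.44 mm²), the r=7 cylinder at (-1, 5) partially overlaps it — only the 39.73 mm² overlap (of its 152.95 mm²) is removed, clipping the outline; the 29.5×24 cube at (10, -1.5) misses the remaining region (no effect) — area = 15.70 mm². At z = 8.7: the r=8 sphere slices to a regular 32-gon of circumradius 7.969 (√(r²−h²) with h=0.7 from center) (area = (32/2)·7.969²·sin(360°/32) = 198.24 mm²); the r=7 cylinder at (-1, 5) gives a regular 32-gon of circumradius 7 (constant along its height) (area = (32/2)·7.000²·sin(360°/32) = 152.95 mm²); the cube at (10, -1.5) is present — its section is the full 29.5×24 rectangle (area 708.00 mm²); Subtracting the remaining from the first: starting from the r=8 sphere (198.24 mm²), the r=7 cylinder at (-1, 5) partially overlaps it — only the 99.58 mm² overlap (of its 152.95 mm²) is removed, clipping the outline; the 29.5×24 cube at (10, -1.5) misses the remaining region (no effect) — area = 98.66 mm². Checking containment: at z = 8.7 the cross-section extends beyond the z = 1.2 cross-section by about 82.96 mm².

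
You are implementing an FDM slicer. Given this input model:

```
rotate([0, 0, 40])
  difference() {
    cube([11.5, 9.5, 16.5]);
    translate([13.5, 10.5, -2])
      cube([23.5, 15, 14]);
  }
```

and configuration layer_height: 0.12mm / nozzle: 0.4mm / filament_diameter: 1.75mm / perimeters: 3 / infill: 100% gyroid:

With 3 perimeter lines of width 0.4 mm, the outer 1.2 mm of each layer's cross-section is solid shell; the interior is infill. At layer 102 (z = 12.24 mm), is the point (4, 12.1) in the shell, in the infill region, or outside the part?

shell

At z = 12.24 mm: the cube (footprint 11.5×9.5) is included at this height; the cube at (13.5, 10.5) is absent (z outside [-2, 12]); Taking the first minus the rest: none of the subtracted shapes is present at this height, so the 11.5×9.5 cube is unchanged — 1 connected region; (whole slice rotated 40° about Z — lengths, areas and connectivity unchanged). Overall, the cross-section is a single solid region. Undo the 40° rotation: the query point maps to (10.842, 6.698) in the un-rotated model frame. The nearest boundary edge runs (11.50, 0.00)→(11.50, 9.50); distance from the point to it = 0.66 mm. The point is inside the cross-section, 0.66 mm from the nearest boundary — within the 1.2 mm shell band (3 × 0.4).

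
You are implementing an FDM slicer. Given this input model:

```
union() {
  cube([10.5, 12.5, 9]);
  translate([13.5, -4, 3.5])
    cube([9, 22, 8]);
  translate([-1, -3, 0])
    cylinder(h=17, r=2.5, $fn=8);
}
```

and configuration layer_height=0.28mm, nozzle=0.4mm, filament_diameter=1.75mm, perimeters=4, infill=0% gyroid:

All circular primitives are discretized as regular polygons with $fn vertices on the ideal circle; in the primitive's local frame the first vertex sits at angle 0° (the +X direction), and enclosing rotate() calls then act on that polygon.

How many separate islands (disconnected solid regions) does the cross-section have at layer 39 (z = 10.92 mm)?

At z = 10.92 mm: the cube is absent (z outside [0, 9]); the cube at (13.5, -4) is present — its section is the full 9×22 rectangle; the cylinder at (-1, -3): section is a regular 8-gon, circumradius r=2.5; Combining (union): the 2 present regions are separate (no shared area or edge), so areas and boundary lengths simply add and each stays a separate island — 2 connected regions. Overall, the cross-section has 2 separate islands. Island count = 2.

2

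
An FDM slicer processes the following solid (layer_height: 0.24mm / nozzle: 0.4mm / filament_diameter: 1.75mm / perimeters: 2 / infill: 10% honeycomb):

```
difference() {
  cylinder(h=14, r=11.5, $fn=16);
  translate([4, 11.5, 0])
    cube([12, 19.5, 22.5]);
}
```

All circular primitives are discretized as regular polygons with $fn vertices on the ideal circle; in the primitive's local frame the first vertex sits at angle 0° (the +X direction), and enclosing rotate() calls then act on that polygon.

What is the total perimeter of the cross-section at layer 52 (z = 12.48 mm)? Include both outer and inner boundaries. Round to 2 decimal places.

At z = 12.48 mm: the cylinder: section is a regular 16-gon, circumradius r=11.5 (perimeter = 2·16·11.500·sin(180°/16) = 71.79 mm); the 12×19.5 cube at (4, 11.5) contributes its full rectangle (perimeter 63.00 mm); Taking the first minus the rest: starting from the r=11.5 cylinder, the 12×19.5 cube at (4, 11.5) misses the remaining region (no effect) — boundary = 71.79 mm. Overall, the cross-section is a single solid region. Total boundary length (outer) = 71.79 mm.

71.79 mm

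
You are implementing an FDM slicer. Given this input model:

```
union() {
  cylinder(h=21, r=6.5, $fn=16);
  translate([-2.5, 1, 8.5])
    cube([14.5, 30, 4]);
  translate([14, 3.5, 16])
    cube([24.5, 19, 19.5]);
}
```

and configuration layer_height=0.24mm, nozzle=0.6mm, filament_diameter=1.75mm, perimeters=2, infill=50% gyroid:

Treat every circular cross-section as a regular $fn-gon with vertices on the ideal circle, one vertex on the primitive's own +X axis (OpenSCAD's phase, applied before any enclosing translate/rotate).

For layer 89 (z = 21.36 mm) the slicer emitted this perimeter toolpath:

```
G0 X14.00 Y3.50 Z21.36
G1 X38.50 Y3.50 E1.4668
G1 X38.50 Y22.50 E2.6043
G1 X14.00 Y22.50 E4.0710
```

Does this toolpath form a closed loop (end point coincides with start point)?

Start point (G0): (14.00, 3.50). End point (last G1): the path does not return to the start — open.

no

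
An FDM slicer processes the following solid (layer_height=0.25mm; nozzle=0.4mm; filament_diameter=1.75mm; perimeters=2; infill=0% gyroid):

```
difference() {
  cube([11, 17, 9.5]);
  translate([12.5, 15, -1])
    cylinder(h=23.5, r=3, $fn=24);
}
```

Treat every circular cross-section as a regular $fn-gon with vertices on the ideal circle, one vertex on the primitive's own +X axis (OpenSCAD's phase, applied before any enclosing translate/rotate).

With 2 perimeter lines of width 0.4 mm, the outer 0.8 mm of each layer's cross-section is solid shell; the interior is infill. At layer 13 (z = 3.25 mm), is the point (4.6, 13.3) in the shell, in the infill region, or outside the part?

infill

At z = 3.25 mm: the cube is present — its section is the full 11×17 rectangle; the r=3 cylinder at (12.5, 15) gives a regular 24-gon of circumradius 3 (constant along its height); Subtracting the remaining from the first: starting from the 11×17 cube, the r=3 cylinder at (12.5, 15) partially overlaps it — only the 5.19 mm² overlap (of its 27.95 mm²) is removed, clipping the outline — 1 connected region. Overall, the cross-section is a single solid region. The nearest boundary edge runs (0.00, 17.00)→(10.29, 17.00); distance from the point to it = 3.70 mm. The point is inside the cross-section and 3.70 mm from the nearest boundary — more than the 0.8 mm shell width (2 × 0.4), so it's in the infill interior.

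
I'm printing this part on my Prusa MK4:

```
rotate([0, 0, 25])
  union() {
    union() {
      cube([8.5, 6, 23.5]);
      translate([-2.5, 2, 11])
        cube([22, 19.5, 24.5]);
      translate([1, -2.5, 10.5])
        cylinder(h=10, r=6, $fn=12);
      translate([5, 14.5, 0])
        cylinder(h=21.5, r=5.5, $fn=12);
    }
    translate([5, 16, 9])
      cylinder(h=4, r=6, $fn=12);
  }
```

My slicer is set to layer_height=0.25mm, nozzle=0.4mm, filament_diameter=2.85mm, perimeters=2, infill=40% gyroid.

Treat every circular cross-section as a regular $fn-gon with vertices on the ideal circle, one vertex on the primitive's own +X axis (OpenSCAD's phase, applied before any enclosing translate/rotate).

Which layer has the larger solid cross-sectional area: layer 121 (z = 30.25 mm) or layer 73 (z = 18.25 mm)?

Layer 121 (z = 30.25): the cube does not reach this height (z outside [0, 23.5]); the cube at (-2.5, 2) is present — its section is the full 22×19.5 rectangle (area 429.00 mm²); the cylinder at (1, -2.5) is not intersected at this z (z outside [10.5, 20.5]); the cylinder at (5, 14.5) is not intersected at this z (z outside [0, 21.5]); Taking the union: only the 22×19.5 cube at (-2.5, 2) is present, so the union is just that shape — area = 429.00 mm²; the cylinder at (5, 16) is absent (z outside [9, 13]); Taking the union: only that combined region is present, so the union is just that shape — area = 429.00 mm²; (rotated 25° about Z; rotation is an isometry so areas/perimeters/island counts are preserved). So its area = 429.00 mm². Layer 73 (z = 18.25): the 8.5×6 cube contributes its full rectangle (area 51.00 mm²); the 22×19.5 cube at (-2.5, 2) contributes its full rectangle (area 429.00 mm²); the r=6 cylinder at (1, -2.5) gives a regular 12-gon of circumradius 6 (constant along its height) (area = (12/2)·6.000²·sin(360°/12) = 108.00 mm²); the r=5.5 cylinder at (5, 14.5) contributes a regular 12-gon of circumradius 5.5 (area = (12/2)·5.500²·sin(360°/12) = 90.75 mm²); Combining (union): the regions partially overlap — summed areas 678.75 mm² minus the doubly-counted overlap 143.10 mm² gives 535.65 mm² — area = 535.65 mm²; the cylinder at (5, 16) does not reach this height (z outside [9, 13]); Merging all regions: only the result so far is present, so the union is just that shape — area = 535.65 mm²; (rotated 25° about Z; rotation is an isometry so areas/perimeters/island counts are preserved). So its area = 535.65 mm². Layer 73 is larger (535.65 vs 429.00 mm²).

layer 73 (z = 18.25 mm)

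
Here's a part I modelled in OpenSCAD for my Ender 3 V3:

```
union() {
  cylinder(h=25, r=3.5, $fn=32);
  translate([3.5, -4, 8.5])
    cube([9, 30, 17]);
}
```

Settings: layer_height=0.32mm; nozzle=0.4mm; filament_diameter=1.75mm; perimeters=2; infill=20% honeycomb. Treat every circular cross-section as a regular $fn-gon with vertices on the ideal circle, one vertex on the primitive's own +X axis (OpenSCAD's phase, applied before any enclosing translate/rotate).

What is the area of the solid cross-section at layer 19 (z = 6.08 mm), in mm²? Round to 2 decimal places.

At z = 6.08 mm: the cylinder: section is a regular 32-gon, circumradius r=3.5 (area = (32/2)·3.500²·sin(360°/32) = 38.24 mm²); the cube at (3.5, -4) does not reach this height (z outside [8.5, 25.5]); Merging all regions: only the r=3.5 cylinder is present, so the union is just that shape — area = 38.24 mm². Overall, the cross-section is a single solid region. Net area = 38.24 mm².

38.24 mm²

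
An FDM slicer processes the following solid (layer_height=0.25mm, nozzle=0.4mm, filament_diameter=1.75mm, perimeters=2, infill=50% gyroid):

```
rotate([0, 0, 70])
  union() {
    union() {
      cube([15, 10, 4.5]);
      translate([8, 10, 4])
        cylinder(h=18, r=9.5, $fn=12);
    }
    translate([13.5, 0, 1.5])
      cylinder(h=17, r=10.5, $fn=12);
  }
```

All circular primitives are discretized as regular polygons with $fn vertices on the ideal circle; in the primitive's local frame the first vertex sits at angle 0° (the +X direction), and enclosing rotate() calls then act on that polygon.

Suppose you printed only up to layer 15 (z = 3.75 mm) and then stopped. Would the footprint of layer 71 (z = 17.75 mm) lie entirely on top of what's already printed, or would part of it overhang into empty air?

part overhangs

Compare the two slices. At z = 3.75: the 15×10 cube contributes its full rectangle (area 150.00 mm²); the cylinder at (8, 10) is absent (z outside [4, 22]); Combining (union): only the 15×10 cube is present, so the union is just that shape — area = 150.00 mm²; the r=10.5 cylinder at (13.5, 0) contributes a regular 12-gon of circumradius 10.5 (area = (12/2)·10.500²·sin(360°/12) = 330.75 mm²); Combining (union): the regions partially overlap — summed areas 480.75 mm² minus the doubly-counted overlap 97.22 mm² gives 383.53 mm² — area = 383.53 mm²; (rotated 70° about Z; rotation is an isometry so areas/perimeters/island counts are preserved). At z = 17.75: the cube is not intersected at this z (z outside [0, 4.5]); the r=9.5 cylinder at (8, 10) gives a regular 12-gon of circumradius 9.5 (constant along its height) (area = (12/2)·9.500²·sin(360°/12) = 270.75 mm²); Combining (union): only the r=9.5 cylinder at (8, 10) is present, so the union is just that shape — area = 270.75 mm²; the r=10.5 cylinder at (13.5, 0) contributes a regular 12-gon of circumradius 10.5 (area = (12/2)·10.500²·sin(360°/12) = 330.75 mm²); Combining (union): the regions partially overlap — summed areas 601.50 mm² minus the doubly-counted overlap 89.85 mm² gives 511.65 mm² — area = 511.65 mm²; (whole slice rotated 70° about Z — lengths, areas and connectivity unchanged). Checking containment: at z = 17.75 the cross-section extends beyond the z = 3.75 cross-section by about 139.14 mm².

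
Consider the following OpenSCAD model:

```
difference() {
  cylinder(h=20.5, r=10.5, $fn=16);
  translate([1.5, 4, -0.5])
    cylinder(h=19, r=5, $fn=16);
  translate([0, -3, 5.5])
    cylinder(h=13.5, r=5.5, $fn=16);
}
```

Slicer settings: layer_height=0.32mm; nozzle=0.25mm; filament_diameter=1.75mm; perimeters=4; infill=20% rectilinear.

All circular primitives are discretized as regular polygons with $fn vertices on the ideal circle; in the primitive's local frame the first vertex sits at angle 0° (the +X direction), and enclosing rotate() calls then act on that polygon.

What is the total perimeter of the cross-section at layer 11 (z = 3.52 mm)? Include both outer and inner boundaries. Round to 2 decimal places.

At z = 3.52 mm: the r=10.5 cylinder contributes a regular 16-gon of circumradius 10.5 (perimeter = 2·16·10.500·sin(180°/16) = 65.55 mm); the r=5 cylinder at (1.5, 4) contributes a regular 16-gon of circumradius 5 (perimeter = 2·16·5.000·sin(180°/16) = 31.21 mm); the cylinder at (0, -3) is absent (z outside [5.5, 19]); Taking the first minus the rest: starting from the r=10.5 cylinder, the r=5 cylinder at (1.5, 4) lies wholly inside it (removes its full 76.54 mm² and its 31.21 mm outline becomes a hole wall) — boundary (outer + 1 inner loop) = 96.76 mm. Overall, the cross-section is one region with 1 hole. Total boundary length (outer + inner) = 96.76 mm.

96.76 mm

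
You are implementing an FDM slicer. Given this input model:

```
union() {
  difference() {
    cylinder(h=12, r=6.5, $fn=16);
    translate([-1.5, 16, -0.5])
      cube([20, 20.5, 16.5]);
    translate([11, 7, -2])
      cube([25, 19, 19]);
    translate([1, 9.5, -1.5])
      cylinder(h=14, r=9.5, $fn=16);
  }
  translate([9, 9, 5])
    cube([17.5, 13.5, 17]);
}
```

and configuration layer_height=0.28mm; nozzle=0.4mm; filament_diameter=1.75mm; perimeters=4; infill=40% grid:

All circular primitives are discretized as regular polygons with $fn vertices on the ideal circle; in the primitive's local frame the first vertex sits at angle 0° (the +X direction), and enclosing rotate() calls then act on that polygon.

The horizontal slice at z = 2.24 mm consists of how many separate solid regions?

1

At z = 2.24 mm: the r=6.5 cylinder contributes a regular 16-gon of circumradius 6.5; the cube at (-1.5, 16) is present — its section is the full 20×20.5 rectangle; the 25×19 cube at (11, 7) contributes its full rectangle; the r=9.5 cylinder at (1, 9.5) gives a regular 16-gon of circumradius 9.5 (constant along its height); After the difference (first − rest): starting from the r=6.5 cylinder, the 20×20.5 cube at (-1.5, 16) misses the remaining region (no effect); the 25×19 cube at (11, 7) misses the remaining region (no effect); the r=9.5 cylinder at (1, 9.5) partially overlaps it — only the 53.08 mm² overlap (of its 276.30 mm²) is removed, clipping the outline — 1 connected region; the cube at (9, 9) does not reach this height (z outside [5, 22]); Merging all regions: only that combined region is present, so the union is just that shape — 1 connected region. The result has 1 disconnected region.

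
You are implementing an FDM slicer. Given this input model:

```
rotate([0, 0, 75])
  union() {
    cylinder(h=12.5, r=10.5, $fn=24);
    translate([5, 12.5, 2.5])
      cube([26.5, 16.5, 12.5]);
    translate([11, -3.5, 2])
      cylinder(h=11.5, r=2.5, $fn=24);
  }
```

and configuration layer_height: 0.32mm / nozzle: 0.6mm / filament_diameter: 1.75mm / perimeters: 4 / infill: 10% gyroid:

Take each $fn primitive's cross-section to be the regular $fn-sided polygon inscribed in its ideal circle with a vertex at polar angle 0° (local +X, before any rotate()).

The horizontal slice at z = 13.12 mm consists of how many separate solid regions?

At z = 13.12 mm: the cylinder is absent (z outside [0, 12.5]); the cube at (5, 12.5) (footprint 26.5×16.5) is included at this height; the r=2.5 cylinder at (11, -3.5) gives a regular 24-gon of circumradius 2.5 (constant along its height); Merging all regions: the 2 present regions are separate (no shared area or edge), so areas and boundary lengths simply add and each stays a separate island — 2 connected regions; (whole slice rotated 75° about Z — lengths, areas and connectivity unchanged). The result has 2 disconnected regions.

2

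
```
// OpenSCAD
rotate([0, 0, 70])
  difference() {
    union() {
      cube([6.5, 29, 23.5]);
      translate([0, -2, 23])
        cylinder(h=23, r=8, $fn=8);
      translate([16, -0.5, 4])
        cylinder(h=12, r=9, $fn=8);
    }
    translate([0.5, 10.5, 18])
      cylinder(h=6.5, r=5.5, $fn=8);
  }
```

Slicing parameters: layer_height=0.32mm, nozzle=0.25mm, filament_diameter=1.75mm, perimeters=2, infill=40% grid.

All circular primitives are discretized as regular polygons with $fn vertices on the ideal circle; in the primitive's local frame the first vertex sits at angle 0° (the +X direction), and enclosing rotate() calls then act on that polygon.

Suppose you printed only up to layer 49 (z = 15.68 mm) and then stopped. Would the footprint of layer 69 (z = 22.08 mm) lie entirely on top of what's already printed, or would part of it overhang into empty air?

entirely on top

Compare the two slices. At z = 15.68: the cube (footprint 6.5×29) is included at this height (area 188.50 mm²); the cylinder at (0, -2) is not intersected at this z (z outside [23, 46]); the r=9 cylinder at (16, -0.5) gives a regular 8-gon of circumradius 9 (constant along its height) (area = (8/2)·9.000²·sin(360°/8) = 229.10 mm²); Merging all regions: the 2 present regions are separate (no shared area or edge), so areas and boundary lengths simply add and each stays a separate island — area = 417.60 mm²; the cylinder at (0.5, 10.5) does not reach this height (z outside [18, 24.5]); Taking the first minus the rest: none of the subtracted shapes is present at this height, so the result so far is unchanged — area = 417.60 mm²; (rotated 70° about Z; rotation is an isometry so areas/perimeters/island counts are preserved). At z = 22.08: the cube is present — its section is the full 6.5×29 rectangle (area 188.50 mm²); the cylinder at (0, -2) is absent (z outside [23, 46]); the cylinder at (16, -0.5) is not intersected at this z (z outside [4, 16]); Taking the union: only the 6.5×29 cube is present, so the union is just that shape — area = 188.50 mm²; the r=5.5 cylinder at (0.5, 10.5) contributes a regular 8-gon of circumradius 5.5 (area = (8/2)·5.500²·sin(360°/8) = 85.56 mm²); Taking the first minus the rest: starting from that combined region (188.50 mm²), the r=5.5 cylinder at (0.5, 10.5) partially overlaps it — only the 48.18 mm² overlap (of its 85.56 mm²) is removed, clipping the outline — area = 140.32 mm²; (rotated 70° about Z; rotation is an isometry so areas/perimeters/island counts are preserved). Checking containment: the cross-section at z = 22.08 is a subset of the cross-section at z = 15.68.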